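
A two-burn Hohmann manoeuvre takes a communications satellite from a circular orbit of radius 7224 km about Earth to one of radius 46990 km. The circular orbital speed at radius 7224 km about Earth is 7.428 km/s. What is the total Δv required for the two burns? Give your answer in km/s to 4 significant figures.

From the circular-orbit relation v² = μ/r at r = 7224 km: μ = v²r = (7.428)² × 7224 = 3.98586×10^5 km³/s².
Transfer-ellipse semi-major axis a_t = (r₁ + r₂)/2 = (7224 + 46990)/2 = 27107 km.
At r₁ the circular-orbit speed is v₁ = √(μ/r₁) = 7.428 km/s.
Transfer-orbit speed at r₁ (vis-viva equation): v_p = √[μ(2/r₁ − 1/a_t)] = 9.780 km/s.
First burn Δv₁ = |v_p − v₁| = 2.352 km/s.
Circular speed at r₂: v₂ = √(μ/r₂) = 2.9124 km/s.
Transfer-orbit speed at r₂: v_a = √[μ(2/r₂ − 1/a_t)] = 1.5035 km/s.
Second burn Δv₂ = |v₂ − v_a| = 1.409 km/s.
Δv = Δv₁ + Δv₂ = 2.352 + 1.409 = 3.761 km/s.

Δv = 3.761 km/s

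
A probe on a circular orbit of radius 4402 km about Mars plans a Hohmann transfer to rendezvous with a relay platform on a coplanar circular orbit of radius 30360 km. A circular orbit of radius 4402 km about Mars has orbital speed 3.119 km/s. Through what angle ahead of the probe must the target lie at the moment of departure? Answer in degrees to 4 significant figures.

From the circular-orbit relation v² = μ/r at r = 4402 km: μ = v²r = (3.119)² × 4402 = 42823.4 km³/s².
The Hohmann ellipse has a_t = (r₁ + r₂)/2 = 17381 km.
The half-period of the transfer ellipse is t = π√(a_t³/μ) = 34787 s.
Target angular speed ω₂ = √(μ/r₂³) = 3.9119×10^-5 rad/s.
Angle swept by the target during transfer: ω₂·t = 1.3608 rad = 77.97°.
Arrival is 180° from departure on the ellipse, so φ = 180° − 77.97° = 102.0°.

φ = 102.0°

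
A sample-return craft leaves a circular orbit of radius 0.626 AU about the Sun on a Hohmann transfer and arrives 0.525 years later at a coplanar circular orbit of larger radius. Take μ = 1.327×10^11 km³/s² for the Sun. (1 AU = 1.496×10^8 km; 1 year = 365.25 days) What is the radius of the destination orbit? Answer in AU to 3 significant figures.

r₂ = 1.44 AU

In km: r₁ = 0.626 × 1.496×10^8 = 9.36496×10^7 km.
Transfer time t = 0.525 years × 365.25 × 86400 s = 1.656774×10^7 s, and t = π√(a_t³/μ).
So a_t = (μ t²/π²)^(1/3) = (1.327×10^11 × (1.656774×10^7)² / π²)^(1/3) = 1.5454×10^8 km.
Since a_t = (r₁ + r₂)/2, r₂ = 2a_t − r₁ = 2×1.5454×10^8 − 9.36496×10^7 = 2.154304×10^8 km.
In AU: r₂ = 2.154304×10^8 / 1.496×10^8 = 1.44 AU.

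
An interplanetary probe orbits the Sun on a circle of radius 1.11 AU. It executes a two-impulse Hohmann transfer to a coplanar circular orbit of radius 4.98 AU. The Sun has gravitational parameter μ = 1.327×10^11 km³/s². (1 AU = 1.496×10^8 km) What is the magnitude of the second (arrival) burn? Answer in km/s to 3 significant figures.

In km: r₁ = 1.11 × 1.496×10^8 = 1.66056×10^8 km; r₂ = 4.98 × 1.496×10^8 = 7.45008×10^8 km.
The Hohmann ellipse has a_t = (r₁ + r₂)/2 = 4.55532×10^8 km.
On the circular orbit at r = 7.45008×10^8 km, v_c = √(μ/r) = 13.346 km/s.
Transfer-orbit speed at the same r (vis-viva, a = a_t): v_t = √[μ(2/r − 1/a_t)] = 8.0579 km/s.
Δv₂ = |v_t − v_c| = |8.0579 − 13.346| = 5.288 km/s.

Δv₂ = 5.29 km/s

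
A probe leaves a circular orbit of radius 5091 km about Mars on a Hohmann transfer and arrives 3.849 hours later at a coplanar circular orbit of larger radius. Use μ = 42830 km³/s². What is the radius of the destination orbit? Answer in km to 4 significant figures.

Transfer time t = 3.849 hours = 13856.4 s, and t = π√(a_t³/μ).
So a_t = (μ t²/π²)^(1/3) = (42830 × (13856.4)² / π²)^(1/3) = 9409.9 km.
Since a_t = (r₁ + r₂)/2, r₂ = 2a_t − r₁ = 2×9409.9 − 5091 = 13728.8 km.

r₂ = 13730 km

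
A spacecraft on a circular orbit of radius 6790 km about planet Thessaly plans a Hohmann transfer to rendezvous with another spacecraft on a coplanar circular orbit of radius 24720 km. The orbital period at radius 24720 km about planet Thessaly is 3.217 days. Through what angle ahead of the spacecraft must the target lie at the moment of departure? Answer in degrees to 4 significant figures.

φ = 88.41°

From Kepler's third law T² = 4π²r³/μ at r = 24720 km, T = 3.217 days = 3.217 × 86400 s = 2.779488×10^5 s: μ = 4π²r³/T² = 7719.26 km³/s².
The Hohmann ellipse has a_t = (r₁ + r₂)/2 = 15755 km.
The half-period of the transfer ellipse is t = π√(a_t³/μ) = 70711 s.
The target's mean motion on its circular orbit is ω₂ = √(μ/r₂³) = 2.2606×10^-5 rad/s.
Angle swept by the target during transfer: ω₂·t = 1.5985 rad = 91.59°.
Arrival is 180° from departure on the ellipse, so φ = 180° − 91.59° = 88.41°.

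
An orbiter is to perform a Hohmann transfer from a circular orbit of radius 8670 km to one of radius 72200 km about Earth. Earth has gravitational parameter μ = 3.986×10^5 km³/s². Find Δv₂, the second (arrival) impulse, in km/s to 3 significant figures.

Transfer-ellipse semi-major axis a_t = (r₁ + r₂)/2 = (8670 + 72200)/2 = 40435 km.
On the circular orbit at r = 72200 km, v_c = √(μ/r) = 2.350 km/s.
Transfer-orbit speed at the same r (vis-viva, a = a_t): v_t = √[μ(2/r − 1/a_t)] = 1.088 km/s.
Δv₂ = |v_t − v_c| = |1.088 − 2.350| = 1.262 km/s.

Δv₂ = 1.26 km/s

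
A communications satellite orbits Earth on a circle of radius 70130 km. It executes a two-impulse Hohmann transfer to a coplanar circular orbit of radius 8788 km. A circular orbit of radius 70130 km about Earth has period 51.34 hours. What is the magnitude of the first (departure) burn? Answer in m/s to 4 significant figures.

From Kepler's third law T² = 4π²r³/μ at r = 70130 km, T = 51.34 hours = 51.34 × 3600 s = 1.84824×10^5 s: μ = 4π²r³/T² = 3.98616×10^5 km³/s².
The Hohmann ellipse has a_t = (r₁ + r₂)/2 = 39459 km.
Circular speed at r = 70130 km: v_c = √(μ/r) = 2.384 km/s.
Vis-viva on the transfer ellipse at r = 70130 km gives v_t = √[μ(2/r − 1/a_t)] = 1.125 km/s.
Δv₁ = |v_t − v_c| = |1.125 − 2.384| = 1.259 km/s.

Δv₁ = 1259 m/s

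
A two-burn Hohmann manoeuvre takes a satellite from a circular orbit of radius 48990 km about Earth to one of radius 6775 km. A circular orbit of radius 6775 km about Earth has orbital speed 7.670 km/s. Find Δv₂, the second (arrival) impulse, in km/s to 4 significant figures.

From the circular-orbit relation v² = μ/r at r = 6775 km: μ = v²r = (7.670)² × 6775 = 3.98566×10^5 km³/s².
Semi-major axis of the transfer orbit: a_t = (48990 + 6775)/2 = 27882.5 km.
On the circular orbit at r = 6775 km, v_c = √(μ/r) = 7.6700 km/s.
Vis-viva on the transfer ellipse at r = 6775 km gives v_t = √[μ(2/r − 1/a_t)] = 10.167 km/s.
Δv₂ = |v_t − v_c| = |10.167 − 7.6700| = 2.497 km/s.

Δv₂ = 2.497 km/s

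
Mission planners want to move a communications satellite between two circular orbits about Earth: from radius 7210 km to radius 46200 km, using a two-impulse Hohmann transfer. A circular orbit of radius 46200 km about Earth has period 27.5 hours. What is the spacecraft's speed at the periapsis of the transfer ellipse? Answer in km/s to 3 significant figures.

v = 9.76 km/s

From Kepler's third law T² = 4π²r³/μ at r = 46200 km, T = 27.5 hours = 27.5 × 3600 s = 99000 s: μ = 4π²r³/T² = 3.97206×10^5 km³/s².
Transfer-ellipse semi-major axis a_t = (r₁ + r₂)/2 = (7210 + 46200)/2 = 26705 km.
The periapsis of the transfer ellipse is at r = 7210 km.
Vis-viva: v = √[μ(2/r − 1/a_t)] = √[3.97206×10^5 × (2/7210 − 1/26705)] = 9.763 km/s.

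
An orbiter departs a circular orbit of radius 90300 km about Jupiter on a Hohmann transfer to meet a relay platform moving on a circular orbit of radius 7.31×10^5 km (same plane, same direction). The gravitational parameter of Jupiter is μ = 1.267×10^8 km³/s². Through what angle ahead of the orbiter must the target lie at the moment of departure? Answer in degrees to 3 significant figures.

The Hohmann ellipse has a_t = (r₁ + r₂)/2 = 4.1065×10^5 km.
Transfer time t = π√(a_t³/μ) = 73450 s.
The target's mean motion on its circular orbit is ω₂ = √(μ/r₂³) = 1.801×10^-5 rad/s.
Angle swept by the target during transfer: ω₂·t = 1.3228 rad = 75.79°.
The orbiter traverses 180° on the transfer ellipse, so the target must lead by 180° − 75.79° = 104°.

φ = 104°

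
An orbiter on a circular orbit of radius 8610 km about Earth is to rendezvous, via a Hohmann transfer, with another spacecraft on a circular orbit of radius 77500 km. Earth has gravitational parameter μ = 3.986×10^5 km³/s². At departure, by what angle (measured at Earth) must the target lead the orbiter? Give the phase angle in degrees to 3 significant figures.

The Hohmann ellipse has a_t = (r₁ + r₂)/2 = 43055 km.
Transfer time t = π√(a_t³/μ) = 44454.6 s.
The target's mean motion on its circular orbit is ω₂ = √(μ/r₂³) = 2.92628×10^-5 rad/s.
Angle swept by the target during transfer: ω₂·t = 1.30087 rad = 74.53°.
Arrival is 180° from departure on the ellipse, so φ = 180° − 74.53° = 105°.

φ = 105°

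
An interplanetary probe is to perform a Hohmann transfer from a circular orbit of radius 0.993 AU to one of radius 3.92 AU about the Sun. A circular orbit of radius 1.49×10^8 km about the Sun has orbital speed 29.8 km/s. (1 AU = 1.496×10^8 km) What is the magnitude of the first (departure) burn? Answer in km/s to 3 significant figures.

Δv₁ = 7.86 km/s

From the circular-orbit relation v² = μ/r at r = 1.49×10^8 km: μ = v²r = (29.8)² × 1.49×10^8 = 1.32318×10^11 km³/s².
In km: r₁ = 0.993 × 1.496×10^8 = 1.485528×10^8 km; r₂ = 3.92 × 1.496×10^8 = 5.86432×10^8 km.
The Hohmann ellipse has a_t = (r₁ + r₂)/2 = 3.674924×10^8 km.
On the circular orbit at r = 1.485528×10^8 km, v_c = √(μ/r) = 29.845 km/s.
Vis-viva on the transfer ellipse at r = 1.485528×10^8 km gives v_t = √[μ(2/r − 1/a_t)] = 37.701 km/s.
Δv₁ = |v_t − v_c| = |37.701 − 29.845| = 7.856 km/s.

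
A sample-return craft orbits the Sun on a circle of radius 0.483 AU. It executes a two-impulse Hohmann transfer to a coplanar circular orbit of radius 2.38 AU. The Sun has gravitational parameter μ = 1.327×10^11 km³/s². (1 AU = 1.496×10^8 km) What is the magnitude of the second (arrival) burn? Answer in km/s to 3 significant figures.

In km: r₁ = 0.483 × 1.496×10^8 = 7.22568×10^7 km; r₂ = 2.38 × 1.496×10^8 = 3.56048×10^8 km.
Semi-major axis of the transfer orbit: a_t = (7.22568×10^7 + 3.56048×10^8)/2 = 2.141524×10^8 km.
Circular speed at r = 3.56048×10^8 km: v_c = √(μ/r) = 19.306 km/s.
Vis-viva on the transfer ellipse at r = 3.56048×10^8 km gives v_t = √[μ(2/r − 1/a_t)] = 11.214 km/s.
Δv₂ = |v_t − v_c| = |11.214 − 19.306| = 8.092 km/s.

Δv₂ = 8.09 km/s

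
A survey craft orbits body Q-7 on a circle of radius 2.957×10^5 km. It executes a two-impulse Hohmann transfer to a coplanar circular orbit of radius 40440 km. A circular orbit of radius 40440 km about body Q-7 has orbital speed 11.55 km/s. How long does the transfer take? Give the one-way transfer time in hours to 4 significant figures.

From the circular-orbit relation v² = μ/r at r = 40440 km: μ = v²r = (11.55)² × 40440 = 5.39480×10^6 km³/s².
The Hohmann ellipse has a_t = (r₁ + r₂)/2 = 1.6807×10^5 km.
By Kepler's third law the transfer-orbit period is T = 2π√(a_t³/μ), so t = T/2 = 93200 s.
Converting: 93200 s ÷ 3600 s/hour = 25.89 hours.

t = 25.89 hours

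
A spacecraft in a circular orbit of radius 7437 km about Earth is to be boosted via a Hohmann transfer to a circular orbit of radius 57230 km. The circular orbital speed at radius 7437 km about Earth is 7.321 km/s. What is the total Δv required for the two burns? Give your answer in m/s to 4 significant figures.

From the circular-orbit relation v² = μ/r at r = 7437 km: μ = v²r = (7.321)² × 7437 = 3.98601×10^5 km³/s².
Transfer-ellipse semi-major axis a_t = (r₁ + r₂)/2 = (7437 + 57230)/2 = 32333.5 km.
Circular speed at r₁: v₁ = √(μ/r₁) = √(3.98601×10^5/7437) = 7.321 km/s.
On the transfer ellipse at r₁, vis-viva equation gives v_p = √[μ(2/r₁ − 1/a_t)] = 9.740 km/s.
First burn Δv₁ = |v_p − v₁| = 2.419 km/s.
Circular speed at r₂: v₂ = √(μ/r₂) = 2.639 km/s.
Transfer-orbit speed at r₂: v_a = √[μ(2/r₂ − 1/a_t)] = 1.266 km/s.
Second burn Δv₂ = |v₂ − v_a| = 1.373 km/s.
Δv = Δv₁ + Δv₂ = 2.419 + 1.373 = 3.792 km/s.

Δv = 3792 m/s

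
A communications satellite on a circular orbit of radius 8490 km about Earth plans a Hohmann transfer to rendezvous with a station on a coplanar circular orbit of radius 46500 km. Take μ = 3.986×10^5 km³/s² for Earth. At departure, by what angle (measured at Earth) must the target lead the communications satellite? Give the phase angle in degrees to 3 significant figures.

φ = 98.2°

Transfer-ellipse semi-major axis a_t = (r₁ + r₂)/2 = (8490 + 46500)/2 = 27495 km.
Transfer time t = π√(a_t³/μ) = 22686 s.
The target's mean motion on its circular orbit is ω₂ = √(μ/r₂³) = 6.2964×10^-5 rad/s.
Angle swept by the target during transfer: ω₂·t = 1.4284 rad = 81.84°.
The communications satellite traverses 180° on the transfer ellipse, so the target must lead by 180° − 81.84° = 98.2°.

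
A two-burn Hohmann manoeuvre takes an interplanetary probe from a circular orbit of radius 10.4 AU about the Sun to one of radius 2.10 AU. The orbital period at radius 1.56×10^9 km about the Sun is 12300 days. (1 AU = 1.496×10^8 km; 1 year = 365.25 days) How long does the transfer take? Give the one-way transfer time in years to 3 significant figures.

t = 7.81 years

From Kepler's third law T² = 4π²r³/μ at r = 1.56×10^9 km, T = 12300 days = 12300 × 86400 s = 1.06272×10^9 s: μ = 4π²r³/T² = 1.32708×10^11 km³/s².
In km: r₁ = 10.4 × 1.496×10^8 = 1.55584×10^9 km; r₂ = 2.10 × 1.496×10^8 = 3.1416×10^8 km.
Transfer-ellipse semi-major axis a_t = (r₁ + r₂)/2 = (1.55584×10^9 + 3.1416×10^8)/2 = 9.350×10^8 km.
Half the transfer-orbit period gives t = π√(a_t³/μ) = 2.466×10^8 s.
Converting: 2.466×10^8 s ÷ 3.15576×10^7 s/year (365.25 × 86400) = 7.81 years.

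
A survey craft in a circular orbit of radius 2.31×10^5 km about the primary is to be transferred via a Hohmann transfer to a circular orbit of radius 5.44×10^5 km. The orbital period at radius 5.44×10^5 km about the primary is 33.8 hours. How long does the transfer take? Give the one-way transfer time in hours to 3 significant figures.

From Kepler's third law T² = 4π²r³/μ at r = 5.44×10^5 km, T = 33.8 hours = 33.8 × 3600 s = 1.2168×10^5 s: μ = 4π²r³/T² = 4.29258×10^8 km³/s².
The Hohmann ellipse has a_t = (r₁ + r₂)/2 = 3.875×10^5 km.
Transfer time t = π√(a_t³/μ) = π√((3.875×10^5)³ / 4.29258×10^8) = 36580 s.
Converting: 36580 s ÷ 3600 s/hour = 10.2 hours.

t = 10.2 hours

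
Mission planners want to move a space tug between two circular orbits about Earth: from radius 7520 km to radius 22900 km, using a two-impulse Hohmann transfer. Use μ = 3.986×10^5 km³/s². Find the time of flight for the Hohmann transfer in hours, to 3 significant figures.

The Hohmann ellipse has a_t = (r₁ + r₂)/2 = 15210 km.
By Kepler's third law the transfer-orbit period is T = 2π√(a_t³/μ), so t = T/2 = 9334 s.
Converting: 9334 s ÷ 3600 s/hour = 2.59 hours.

t = 2.59 hours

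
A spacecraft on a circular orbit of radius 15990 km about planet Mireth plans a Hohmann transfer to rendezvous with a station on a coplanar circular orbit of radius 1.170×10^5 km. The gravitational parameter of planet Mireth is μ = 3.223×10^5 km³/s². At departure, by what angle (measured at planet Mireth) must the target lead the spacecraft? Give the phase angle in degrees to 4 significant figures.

The Hohmann ellipse has a_t = (r₁ + r₂)/2 = 66495 km.
Transfer time t = π√(a_t³/μ) = 94890 s.
Target angular speed ω₂ = √(μ/r₂³) = 1.419×10^-5 rad/s.
Angle swept by the target during transfer: ω₂·t = 1.346 rad = 77.12°.
Arrival is 180° from departure on the ellipse, so φ = 180° − 77.12° = 102.9°.

φ = 102.9°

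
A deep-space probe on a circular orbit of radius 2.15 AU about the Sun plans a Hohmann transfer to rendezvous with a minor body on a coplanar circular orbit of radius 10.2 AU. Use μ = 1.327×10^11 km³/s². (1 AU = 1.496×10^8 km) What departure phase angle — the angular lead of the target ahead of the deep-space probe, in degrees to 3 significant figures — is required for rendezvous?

In km: r₁ = 2.15 × 1.496×10^8 = 3.2164×10^8 km; r₂ = 10.2 × 1.496×10^8 = 1.52592×10^9 km.
The Hohmann ellipse has a_t = (r₁ + r₂)/2 = 9.2378×10^8 km.
The half-period of the transfer ellipse is t = π√(a_t³/μ) = 2.4214×10^8 s.
Target angular speed ω₂ = √(μ/r₂³) = 6.1114×10^-9 rad/s.
Angle swept by the target during transfer: ω₂·t = 1.4798 rad = 84.79°.
The deep-space probe traverses 180° on the transfer ellipse, so the target must lead by 180° − 84.79° = 95.2°.

φ = 95.2°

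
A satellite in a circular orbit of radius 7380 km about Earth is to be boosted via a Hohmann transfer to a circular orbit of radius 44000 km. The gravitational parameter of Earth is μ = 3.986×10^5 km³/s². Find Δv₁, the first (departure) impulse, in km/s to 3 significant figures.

Δv₁ = 2.27 km/s

Semi-major axis of the transfer orbit: a_t = (7380 + 44000)/2 = 25690 km.
On the circular orbit at r = 7380 km, v_c = √(μ/r) = 7.349 km/s.
Vis-viva on the transfer ellipse at r = 7380 km gives v_t = √[μ(2/r − 1/a_t)] = 9.618 km/s.
Δv₁ = |v_t − v_c| = |9.618 − 7.349| = 2.269 km/s.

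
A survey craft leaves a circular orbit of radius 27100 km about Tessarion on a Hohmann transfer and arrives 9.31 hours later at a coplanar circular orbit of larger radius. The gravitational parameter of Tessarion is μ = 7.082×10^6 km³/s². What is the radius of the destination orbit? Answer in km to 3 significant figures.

Transfer time t = 9.31 hours = 33516 s, and t = π√(a_t³/μ).
So a_t = (μ t²/π²)^(1/3) = (7.082×10^6 × (33516)² / π²)^(1/3) = 93065 km.
Since a_t = (r₁ + r₂)/2, r₂ = 2a_t − r₁ = 2×93065 − 27100 = 1.5903×10^5 km.

r₂ = 1.59×10^5 km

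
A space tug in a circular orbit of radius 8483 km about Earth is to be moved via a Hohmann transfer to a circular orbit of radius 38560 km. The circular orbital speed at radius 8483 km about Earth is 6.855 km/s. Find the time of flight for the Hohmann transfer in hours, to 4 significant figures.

t = 4.986 hours

From the circular-orbit relation v² = μ/r at r = 8483 km: μ = v²r = (6.855)² × 8483 = 3.98625×10^5 km³/s².
Transfer-ellipse semi-major axis a_t = (r₁ + r₂)/2 = (8483 + 38560)/2 = 23521.5 km.
Half the transfer-orbit period gives t = π√(a_t³/μ) = 17950 s.
Converting: 17950 s ÷ 3600 s/hour = 4.986 hours.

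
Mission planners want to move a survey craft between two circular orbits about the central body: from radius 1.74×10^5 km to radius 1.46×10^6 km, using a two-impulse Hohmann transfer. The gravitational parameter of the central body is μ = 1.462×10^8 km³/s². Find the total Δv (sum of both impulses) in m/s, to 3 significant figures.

Δv = 15200 m/s

Semi-major axis of the transfer orbit: a_t = (1.740×10^5 + 1.460×10^6)/2 = 8.170×10^5 km.
At r₁ the circular-orbit speed is v₁ = √(μ/r₁) = 28.9867 km/s.
Transfer-orbit speed at r₁ (vis-viva equation): v_p = √[μ(2/r₁ − 1/a_t)] = 38.7494 km/s.
First burn Δv₁ = |v_p − v₁| = 9.763 km/s.
At r₂, v₂ = √(μ/r₂) = 10.007 km/s.
Transfer-orbit speed at r₂: v_a = √[μ(2/r₂ − 1/a_t)] = 4.6181 km/s.
Second burn Δv₂ = |v₂ − v_a| = 5.389 km/s.
Total Δv = Δv₁ + Δv₂ = 15.15 km/s.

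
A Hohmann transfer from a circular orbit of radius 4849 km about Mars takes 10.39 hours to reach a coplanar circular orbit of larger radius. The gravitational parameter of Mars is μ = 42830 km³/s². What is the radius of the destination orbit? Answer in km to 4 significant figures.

Transfer time t = 10.39 hours = 37404 s, and t = π√(a_t³/μ).
So a_t = (μ t²/π²)^(1/3) = (42830 × (37404)² / π²)^(1/3) = 18243 km.
Since a_t = (r₁ + r₂)/2, r₂ = 2a_t − r₁ = 2×18243 − 4849 = 31637 km.

r₂ = 31640 km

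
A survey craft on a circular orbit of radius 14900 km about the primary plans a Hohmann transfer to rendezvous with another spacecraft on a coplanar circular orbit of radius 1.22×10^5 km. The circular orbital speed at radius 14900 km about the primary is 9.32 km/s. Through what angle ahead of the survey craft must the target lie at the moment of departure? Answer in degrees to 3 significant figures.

From the circular-orbit relation v² = μ/r at r = 14900 km: μ = v²r = (9.32)² × 14900 = 1.29425×10^6 km³/s².
The Hohmann ellipse has a_t = (r₁ + r₂)/2 = 68450 km.
The half-period of the transfer ellipse is t = π√(a_t³/μ) = 49450 s.
Target angular speed ω₂ = √(μ/r₂³) = 2.670×10^-5 rad/s.
Angle swept by the target during transfer: ω₂·t = 1.3203 rad = 75.65°.
Arrival is 180° from departure on the ellipse, so φ = 180° − 75.65° = 104°.

φ = 104°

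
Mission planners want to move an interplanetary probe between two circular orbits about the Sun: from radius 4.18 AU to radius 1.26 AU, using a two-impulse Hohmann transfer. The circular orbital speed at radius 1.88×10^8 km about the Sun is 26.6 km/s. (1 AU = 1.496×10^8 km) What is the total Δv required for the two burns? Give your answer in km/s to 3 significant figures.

From the circular-orbit relation v² = μ/r at r = 1.88×10^8 km: μ = v²r = (26.6)² × 1.88×10^8 = 1.33021×10^11 km³/s².
In km: r₁ = 4.18 × 1.496×10^8 = 6.25328×10^8 km; r₂ = 1.26 × 1.496×10^8 = 1.88496×10^8 km.
The Hohmann ellipse has a_t = (r₁ + r₂)/2 = 4.06912×10^8 km.
At r₁ the circular-orbit speed is v₁ = √(μ/r₁) = 14.585 km/s.
Transfer-orbit speed at r₁ (v² = μ(2/r − 1/a)): v_a = √[μ(2/r₁ − 1/a_t)] = 9.9268 km/s.
First burn Δv₁ = |v_a − v₁| = 4.6582 km/s.
Circular speed at r₂: v₂ = √(μ/r₂) = 26.5650 km/s.
Transfer-orbit speed at r₂: v_p = √[μ(2/r₂ − 1/a_t)] = 32.9316 km/s.
Second burn Δv₂ = |v₂ − v_p| = 6.3666 km/s.
Total Δv = Δv₁ + Δv₂ = 11.02 km/s.

Δv = 11.0 km/s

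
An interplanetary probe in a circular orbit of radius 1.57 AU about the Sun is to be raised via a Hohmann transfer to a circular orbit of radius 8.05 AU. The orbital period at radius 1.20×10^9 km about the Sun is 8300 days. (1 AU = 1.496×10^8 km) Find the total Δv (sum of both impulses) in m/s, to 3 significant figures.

From Kepler's third law T² = 4π²r³/μ at r = 1.20×10^9 km, T = 8300 days = 8300 × 86400 s = 7.1712×10^8 s: μ = 4π²r³/T² = 1.32654×10^11 km³/s².
In km: r₁ = 1.57 × 1.496×10^8 = 2.34872×10^8 km; r₂ = 8.05 × 1.496×10^8 = 1.20428×10^9 km.
The Hohmann ellipse has a_t = (r₁ + r₂)/2 = 7.19576×10^8 km.
At r₁ the circular-orbit speed is v₁ = √(μ/r₁) = 23.7654 km/s.
Transfer-orbit speed at r₁ (vis-viva equation): v_p = √[μ(2/r₁ − 1/a_t)] = 30.7447 km/s.
First burn Δv₁ = |v_p − v₁| = 6.979 km/s.
Circular speed at r₂: v₂ = √(μ/r₂) = 10.495 km/s.
Transfer-orbit speed at r₂: v_a = √[μ(2/r₂ − 1/a_t)] = 5.9962 km/s.
Second burn Δv₂ = |v₂ − v_a| = 4.499 km/s.
Δv = Δv₁ + Δv₂ = 6.979 + 4.499 = 11.48 km/s.

Δv = 11500 m/s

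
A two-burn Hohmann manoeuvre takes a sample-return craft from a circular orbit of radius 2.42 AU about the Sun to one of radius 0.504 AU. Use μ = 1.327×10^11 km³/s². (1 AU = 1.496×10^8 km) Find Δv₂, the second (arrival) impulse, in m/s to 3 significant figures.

In km: r₁ = 2.42 × 1.496×10^8 = 3.62032×10^8 km; r₂ = 0.504 × 1.496×10^8 = 7.53984×10^7 km.
The Hohmann ellipse has a_t = (r₁ + r₂)/2 = 2.187152×10^8 km.
Circular speed at r = 7.53984×10^7 km: v_c = √(μ/r) = 41.95 km/s.
Vis-viva on the transfer ellipse at r = 7.53984×10^7 km gives v_t = √[μ(2/r − 1/a_t)] = 53.97 km/s.
Δv₂ = |v_t − v_c| = |53.97 − 41.95| = 12.02 km/s.

Δv₂ = 12000 m/s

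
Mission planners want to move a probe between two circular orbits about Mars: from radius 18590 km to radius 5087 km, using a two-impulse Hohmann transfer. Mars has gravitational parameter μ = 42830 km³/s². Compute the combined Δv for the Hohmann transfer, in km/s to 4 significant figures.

Δv = 1.257 km/s

Semi-major axis of the transfer orbit: a_t = (18590 + 5087)/2 = 11838.5 km.
Circular speed at r₁: v₁ = √(μ/r₁) = √(42830/18590) = 1.5179 km/s.
Transfer-orbit speed at r₁ (vis-viva): v_a = √[μ(2/r₁ − 1/a_t)] = 0.99499 km/s.
First burn Δv₁ = |v_a − v₁| = 0.5229 km/s.
Circular speed at r₂: v₂ = √(μ/r₂) = 2.9016 km/s.
Transfer-orbit speed at r₂: v_p = √[μ(2/r₂ − 1/a_t)] = 3.6361 km/s.
Second burn Δv₂ = |v₂ − v_p| = 0.7345 km/s.
Total Δv = Δv₁ + Δv₂ = 1.257 km/s.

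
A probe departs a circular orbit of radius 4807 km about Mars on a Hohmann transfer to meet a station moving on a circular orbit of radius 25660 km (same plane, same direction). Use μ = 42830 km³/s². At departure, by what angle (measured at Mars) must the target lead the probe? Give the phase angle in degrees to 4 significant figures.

The Hohmann ellipse has a_t = (r₁ + r₂)/2 = 15233.5 km.
Transfer time t = π√(a_t³/μ) = 28541.4 s.
Target angular speed ω₂ = √(μ/r₂³) = 5.03488×10^-5 rad/s.
Angle swept by the target during transfer: ω₂·t = 1.43703 rad = 82.34°.
Arrival is 180° from departure on the ellipse, so φ = 180° − 82.34° = 97.66°.

φ = 97.66°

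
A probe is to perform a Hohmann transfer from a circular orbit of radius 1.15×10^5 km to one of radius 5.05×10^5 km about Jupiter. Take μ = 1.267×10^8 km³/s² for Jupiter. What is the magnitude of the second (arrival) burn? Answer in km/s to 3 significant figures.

Transfer-ellipse semi-major axis a_t = (r₁ + r₂)/2 = (1.150×10^5 + 5.050×10^5)/2 = 3.100×10^5 km.
On the circular orbit at r = 5.050×10^5 km, v_c = √(μ/r) = 15.8395 km/s.
Transfer-orbit speed at the same r (vis-viva, a = a_t): v_t = √[μ(2/r − 1/a_t)] = 9.64741 km/s.
Δv₂ = |v_t − v_c| = |9.64741 − 15.8395| = 6.192 km/s.

Δv₂ = 6.19 km/s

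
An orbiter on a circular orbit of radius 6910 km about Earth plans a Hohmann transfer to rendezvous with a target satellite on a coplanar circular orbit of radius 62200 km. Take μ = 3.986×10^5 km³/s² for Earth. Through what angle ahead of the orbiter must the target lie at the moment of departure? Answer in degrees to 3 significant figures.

Semi-major axis of the transfer orbit: a_t = (6910 + 62200)/2 = 34555 km.
Transfer time t = π√(a_t³/μ) = 31963 s.
Target angular speed ω₂ = √(μ/r₂³) = 4.0699×10^-5 rad/s.
Angle swept by the target during transfer: ω₂·t = 1.30086 rad = 74.53°.
The orbiter traverses 180° on the transfer ellipse, so the target must lead by 180° − 74.53° = 105°.

φ = 105°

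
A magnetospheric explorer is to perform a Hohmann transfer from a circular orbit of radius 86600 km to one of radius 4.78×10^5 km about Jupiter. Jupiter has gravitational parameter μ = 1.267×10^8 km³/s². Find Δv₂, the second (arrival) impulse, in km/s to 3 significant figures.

The Hohmann ellipse has a_t = (r₁ + r₂)/2 = 2.823×10^5 km.
Circular speed at r = 4.780×10^5 km: v_c = √(μ/r) = 16.28 km/s.
Transfer-orbit speed at the same r (vis-viva, a = a_t): v_t = √[μ(2/r − 1/a_t)] = 9.017 km/s.
Δv₂ = |v_t − v_c| = |9.017 − 16.28| = 7.263 km/s.

Δv₂ = 7.26 km/s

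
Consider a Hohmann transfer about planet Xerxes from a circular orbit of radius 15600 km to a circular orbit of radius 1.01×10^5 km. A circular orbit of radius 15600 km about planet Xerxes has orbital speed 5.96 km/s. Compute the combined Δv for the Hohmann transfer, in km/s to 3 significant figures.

Δv = 3.02 km/s

From the circular-orbit relation v² = μ/r at r = 15600 km: μ = v²r = (5.96)² × 15600 = 5.54137×10^5 km³/s².
Semi-major axis of the transfer orbit: a_t = (15600 + 1.010×10^5)/2 = 58300 km.
Circular speed at r₁: v₁ = √(μ/r₁) = √(5.54137×10^5/15600) = 5.9600 km/s.
Transfer-orbit speed at r₁ (v² = μ(2/r − 1/a)): v_p = √[μ(2/r₁ − 1/a_t)] = 7.8446 km/s.
First burn Δv₁ = |v_p − v₁| = 1.8846 km/s.
At r₂, v₂ = √(μ/r₂) = 2.3423 km/s.
Transfer-orbit speed at r₂: v_a = √[μ(2/r₂ − 1/a_t)] = 1.2116 km/s.
Second burn Δv₂ = |v₂ − v_a| = 1.1307 km/s.
Δv = Δv₁ + Δv₂ = 1.8846 + 1.1307 = 3.015 km/s.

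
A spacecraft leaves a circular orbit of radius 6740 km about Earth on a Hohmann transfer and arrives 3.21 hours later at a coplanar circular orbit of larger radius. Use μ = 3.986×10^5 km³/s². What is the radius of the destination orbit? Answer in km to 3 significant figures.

Transfer time t = 3.21 hours = 11556 s, and t = π√(a_t³/μ).
So a_t = (μ t²/π²)^(1/3) = (3.986×10^5 × (11556)² / π²)^(1/3) = 17537 km.
Since a_t = (r₁ + r₂)/2, r₂ = 2a_t − r₁ = 2×17537 − 6740 = 28334 km.

r₂ = 28300 km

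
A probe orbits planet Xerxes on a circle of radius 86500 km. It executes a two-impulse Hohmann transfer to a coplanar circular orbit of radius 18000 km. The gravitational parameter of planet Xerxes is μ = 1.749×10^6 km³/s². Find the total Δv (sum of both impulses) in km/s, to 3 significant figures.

Δv = 4.68 km/s

Transfer-ellipse semi-major axis a_t = (r₁ + r₂)/2 = (86500 + 18000)/2 = 52250 km.
At r₁ the circular-orbit speed is v₁ = √(μ/r₁) = 4.4966 km/s.
On the transfer ellipse at r₁, vis-viva gives v_a = √[μ(2/r₁ − 1/a_t)] = 2.6392 km/s.
First burn Δv₁ = |v_a − v₁| = 1.857 km/s.
Circular speed at r₂: v₂ = √(μ/r₂) = 9.8573 km/s.
Transfer-orbit speed at r₂: v_p = √[μ(2/r₂ − 1/a_t)] = 12.683 km/s.
Second burn Δv₂ = |v₂ − v_p| = 2.826 km/s.
Δv = Δv₁ + Δv₂ = 1.857 + 2.826 = 4.683 km/s.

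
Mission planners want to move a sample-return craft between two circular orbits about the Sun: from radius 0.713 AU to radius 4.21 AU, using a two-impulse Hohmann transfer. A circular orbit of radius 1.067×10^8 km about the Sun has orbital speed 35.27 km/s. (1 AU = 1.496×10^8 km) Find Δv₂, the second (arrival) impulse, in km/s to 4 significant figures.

Δv₂ = 6.704 km/s

From the circular-orbit relation v² = μ/r at r = 1.067×10^8 km: μ = v²r = (35.27)² × 1.067×10^8 = 1.32732×10^11 km³/s².
In km: r₁ = 0.713 × 1.496×10^8 = 1.066648×10^8 km; r₂ = 4.21 × 1.496×10^8 = 6.29816×10^8 km.
Transfer-ellipse semi-major axis a_t = (r₁ + r₂)/2 = (1.066648×10^8 + 6.29816×10^8)/2 = 3.682404×10^8 km.
On the circular orbit at r = 6.29816×10^8 km, v_c = √(μ/r) = 14.517 km/s.
Transfer-orbit speed at the same r (vis-viva, a = a_t): v_t = √[μ(2/r − 1/a_t)] = 7.8131 km/s.
Δv₂ = |v_t − v_c| = |7.8131 − 14.517| = 6.704 km/s.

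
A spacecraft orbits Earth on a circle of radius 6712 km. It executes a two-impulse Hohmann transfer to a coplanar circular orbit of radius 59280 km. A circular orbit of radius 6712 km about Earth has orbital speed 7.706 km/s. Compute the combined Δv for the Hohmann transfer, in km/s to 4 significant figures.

From the circular-orbit relation v² = μ/r at r = 6712 km: μ = v²r = (7.706)² × 6712 = 3.98575×10^5 km³/s².
Transfer-ellipse semi-major axis a_t = (r₁ + r₂)/2 = (6712 + 59280)/2 = 32996 km.
Circular speed at r₁: v₁ = √(μ/r₁) = √(3.98575×10^5/6712) = 7.70600 km/s.
On the transfer ellipse at r₁, vis-viva gives v_p = √[μ(2/r₁ − 1/a_t)] = 10.3289 km/s.
First burn Δv₁ = |v_p − v₁| = 2.6229 km/s.
Circular speed at r₂: v₂ = √(μ/r₂) = 2.5930 km/s.
Transfer-orbit speed at r₂: v_a = √[μ(2/r₂ − 1/a_t)] = 1.1695 km/s.
Second burn Δv₂ = |v₂ − v_a| = 1.4235 km/s.
Total Δv = Δv₁ + Δv₂ = 4.046 km/s.

Δv = 4.046 km/s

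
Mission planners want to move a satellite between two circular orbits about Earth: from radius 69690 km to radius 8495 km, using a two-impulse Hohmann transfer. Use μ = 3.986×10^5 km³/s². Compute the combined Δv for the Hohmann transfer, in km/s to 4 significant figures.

The Hohmann ellipse has a_t = (r₁ + r₂)/2 = 39092.5 km.
Circular speed at r₁: v₁ = √(μ/r₁) = √(3.986×10^5/69690) = 2.392 km/s.
Transfer-orbit speed at r₁ (vis-viva): v_a = √[μ(2/r₁ − 1/a_t)] = 1.115 km/s.
First burn Δv₁ = |v_a − v₁| = 1.277 km/s.
At r₂, v₂ = √(μ/r₂) = 6.850 km/s.
Transfer-orbit speed at r₂: v_p = √[μ(2/r₂ − 1/a_t)] = 9.146 km/s.
Second burn Δv₂ = |v₂ − v_p| = 2.296 km/s.
Total Δv = Δv₁ + Δv₂ = 3.573 km/s.

Δv = 3.573 km/s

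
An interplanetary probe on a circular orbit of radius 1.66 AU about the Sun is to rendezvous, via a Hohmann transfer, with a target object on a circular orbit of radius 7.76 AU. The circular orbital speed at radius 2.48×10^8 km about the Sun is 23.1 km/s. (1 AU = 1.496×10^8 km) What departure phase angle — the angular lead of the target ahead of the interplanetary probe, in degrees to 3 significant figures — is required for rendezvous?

φ = 94.9°

From the circular-orbit relation v² = μ/r at r = 2.48×10^8 km: μ = v²r = (23.1)² × 2.48×10^8 = 1.32335×10^11 km³/s².
In km: r₁ = 1.66 × 1.496×10^8 = 2.48336×10^8 km; r₂ = 7.76 × 1.496×10^8 = 1.160896×10^9 km.
Transfer-ellipse semi-major axis a_t = (r₁ + r₂)/2 = (2.48336×10^8 + 1.160896×10^9)/2 = 7.04616×10^8 km.
Transfer time t = π√(a_t³/μ) = 1.6153×10^8 s.
The target's mean motion on its circular orbit is ω₂ = √(μ/r₂³) = 9.1970×10^-9 rad/s.
Angle swept by the target during transfer: ω₂·t = 1.4856 rad = 85.12°.
Arrival is 180° from departure on the ellipse, so φ = 180° − 85.12° = 94.9°.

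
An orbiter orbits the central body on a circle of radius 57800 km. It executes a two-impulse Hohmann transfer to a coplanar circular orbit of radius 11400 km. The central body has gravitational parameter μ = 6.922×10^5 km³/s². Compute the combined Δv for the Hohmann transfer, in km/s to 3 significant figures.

Transfer-ellipse semi-major axis a_t = (r₁ + r₂)/2 = (57800 + 11400)/2 = 34600 km.
Circular speed at r₁: v₁ = √(μ/r₁) = √(6.922×10^5/57800) = 3.4606 km/s.
Transfer-orbit speed at r₁ (vis-viva): v_a = √[μ(2/r₁ − 1/a_t)] = 1.9864 km/s.
First burn Δv₁ = |v_a − v₁| = 1.474 km/s.
Circular speed at r₂: v₂ = √(μ/r₂) = 7.7923 km/s.
Transfer-orbit speed at r₂: v_p = √[μ(2/r₂ − 1/a_t)] = 10.071 km/s.
Second burn Δv₂ = |v₂ − v_p| = 2.279 km/s.
Δv = Δv₁ + Δv₂ = 1.474 + 2.279 = 3.753 km/s.

Δv = 3.75 km/s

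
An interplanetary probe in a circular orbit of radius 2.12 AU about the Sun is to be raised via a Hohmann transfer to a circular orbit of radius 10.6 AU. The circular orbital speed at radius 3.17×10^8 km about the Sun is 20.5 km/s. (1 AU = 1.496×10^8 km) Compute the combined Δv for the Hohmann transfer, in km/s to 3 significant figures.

From the circular-orbit relation v² = μ/r at r = 3.17×10^8 km: μ = v²r = (20.5)² × 3.17×10^8 = 1.33219×10^11 km³/s².
In km: r₁ = 2.12 × 1.496×10^8 = 3.17152×10^8 km; r₂ = 10.6 × 1.496×10^8 = 1.58576×10^9 km.
The Hohmann ellipse has a_t = (r₁ + r₂)/2 = 9.51456×10^8 km.
Circular speed at r₁: v₁ = √(μ/r₁) = √(1.33219×10^11/3.17152×10^8) = 20.495 km/s.
On the transfer ellipse at r₁, v² = μ(2/r − 1/a) gives v_p = √[μ(2/r₁ − 1/a_t)] = 26.459 km/s.
First burn Δv₁ = |v_p − v₁| = 5.964 km/s.
Circular speed at r₂: v₂ = √(μ/r₂) = 9.166 km/s.
Transfer-orbit speed at r₂: v_a = √[μ(2/r₂ − 1/a_t)] = 5.292 km/s.
Second burn Δv₂ = |v₂ − v_a| = 3.874 km/s.
Total Δv = Δv₁ + Δv₂ = 9.838 km/s.

Δv = 9.84 km/s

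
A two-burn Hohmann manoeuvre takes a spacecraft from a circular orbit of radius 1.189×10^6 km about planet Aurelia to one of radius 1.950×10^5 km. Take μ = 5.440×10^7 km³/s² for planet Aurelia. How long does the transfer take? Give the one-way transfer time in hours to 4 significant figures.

t = 68.11 hours

Semi-major axis of the transfer orbit: a_t = (1.189×10^6 + 1.950×10^5)/2 = 6.920×10^5 km.
By Kepler's third law the transfer-orbit period is T = 2π√(a_t³/μ), so t = T/2 = 2.452×10^5 s.
Converting: 2.452×10^5 s ÷ 3600 s/hour = 68.11 hours.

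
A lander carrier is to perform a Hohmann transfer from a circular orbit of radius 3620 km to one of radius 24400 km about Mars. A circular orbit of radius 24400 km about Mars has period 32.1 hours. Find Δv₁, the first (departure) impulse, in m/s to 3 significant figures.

Δv₁ = 1100 m/s

From Kepler's third law T² = 4π²r³/μ at r = 24400 km, T = 32.1 hours = 32.1 × 3600 s = 1.1556×10^5 s: μ = 4π²r³/T² = 42945.2 km³/s².
The Hohmann ellipse has a_t = (r₁ + r₂)/2 = 14010 km.
On the circular orbit at r = 3620 km, v_c = √(μ/r) = 3.444 km/s.
Transfer-orbit speed at the same r (vis-viva, a = a_t): v_t = √[μ(2/r − 1/a_t)] = 4.545 km/s.
Δv₁ = |v_t − v_c| = |4.545 − 3.444| = 1.101 km/s.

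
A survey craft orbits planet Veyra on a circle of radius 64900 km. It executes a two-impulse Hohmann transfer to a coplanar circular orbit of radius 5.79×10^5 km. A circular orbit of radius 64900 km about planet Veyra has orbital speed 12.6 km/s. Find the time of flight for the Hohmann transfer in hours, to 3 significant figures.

From the circular-orbit relation v² = μ/r at r = 64900 km: μ = v²r = (12.6)² × 64900 = 1.03035×10^7 km³/s².
The Hohmann ellipse has a_t = (r₁ + r₂)/2 = 3.2195×10^5 km.
Transfer time t = π√(a_t³/μ) = π√((3.2195×10^5)³ / 1.03035×10^7) = 1.788×10^5 s.
Converting: 1.788×10^5 s ÷ 3600 s/hour = 49.7 hours.

t = 49.7 hours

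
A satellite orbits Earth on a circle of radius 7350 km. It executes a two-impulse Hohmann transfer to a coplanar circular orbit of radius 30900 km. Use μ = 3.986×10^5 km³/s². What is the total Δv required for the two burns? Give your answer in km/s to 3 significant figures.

Δv = 3.36 km/s

Semi-major axis of the transfer orbit: a_t = (7350 + 30900)/2 = 19125 km.
Circular speed at r₁: v₁ = √(μ/r₁) = √(3.986×10^5/7350) = 7.3642 km/s.
On the transfer ellipse at r₁, v² = μ(2/r − 1/a) gives v_p = √[μ(2/r₁ − 1/a_t)] = 9.3606 km/s.
First burn Δv₁ = |v_p − v₁| = 1.996 km/s.
At r₂, v₂ = √(μ/r₂) = 3.592 km/s.
Transfer-orbit speed at r₂: v_a = √[μ(2/r₂ − 1/a_t)] = 2.227 km/s.
Second burn Δv₂ = |v₂ − v_a| = 1.365 km/s.
Total Δv = Δv₁ + Δv₂ = 3.361 km/s.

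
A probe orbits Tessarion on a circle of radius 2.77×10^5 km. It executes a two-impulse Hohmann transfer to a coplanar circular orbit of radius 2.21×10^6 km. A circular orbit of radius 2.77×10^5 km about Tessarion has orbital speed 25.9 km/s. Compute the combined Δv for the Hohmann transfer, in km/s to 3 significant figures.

Δv = 13.5 km/s

From the circular-orbit relation v² = μ/r at r = 2.77×10^5 km: μ = v²r = (25.9)² × 2.77×10^5 = 1.85814×10^8 km³/s².
Transfer-ellipse semi-major axis a_t = (r₁ + r₂)/2 = (2.770×10^5 + 2.210×10^6)/2 = 1.2435×10^6 km.
Circular speed at r₁: v₁ = √(μ/r₁) = √(1.85814×10^8/2.770×10^5) = 25.900 km/s.
On the transfer ellipse at r₁, vis-viva equation gives v_p = √[μ(2/r₁ − 1/a_t)] = 34.528 km/s.
First burn Δv₁ = |v_p − v₁| = 8.628 km/s.
At r₂, v₂ = √(μ/r₂) = 9.1695 km/s.
Transfer-orbit speed at r₂: v_a = √[μ(2/r₂ − 1/a_t)] = 4.3277 km/s.
Second burn Δv₂ = |v₂ − v_a| = 4.842 km/s.
Total Δv = Δv₁ + Δv₂ = 13.47 km/s.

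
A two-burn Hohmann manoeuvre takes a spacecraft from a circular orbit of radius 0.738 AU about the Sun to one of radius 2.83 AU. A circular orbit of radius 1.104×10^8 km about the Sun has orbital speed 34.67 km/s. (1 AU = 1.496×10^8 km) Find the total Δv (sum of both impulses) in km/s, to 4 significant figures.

Δv = 15.31 km/s

From the circular-orbit relation v² = μ/r at r = 1.104×10^8 km: μ = v²r = (34.67)² × 1.104×10^8 = 1.32702×10^11 km³/s².
In km: r₁ = 0.738 × 1.496×10^8 = 1.104048×10^8 km; r₂ = 2.83 × 1.496×10^8 = 4.23368×10^8 km.
Transfer-ellipse semi-major axis a_t = (r₁ + r₂)/2 = (1.104048×10^8 + 4.23368×10^8)/2 = 2.668864×10^8 km.
Circular speed at r₁: v₁ = √(μ/r₁) = √(1.32702×10^11/1.104048×10^8) = 34.66925 km/s.
Transfer-orbit speed at r₁ (vis-viva equation): v_p = √[μ(2/r₁ − 1/a_t)] = 43.66568 km/s.
First burn Δv₁ = |v_p − v₁| = 8.996 km/s.
Circular speed at r₂: v₂ = √(μ/r₂) = 17.704 km/s.
Transfer-orbit speed at r₂: v_a = √[μ(2/r₂ − 1/a_t)] = 11.387 km/s.
Second burn Δv₂ = |v₂ − v_a| = 6.317 km/s.
Total Δv = Δv₁ + Δv₂ = 15.31 km/s.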